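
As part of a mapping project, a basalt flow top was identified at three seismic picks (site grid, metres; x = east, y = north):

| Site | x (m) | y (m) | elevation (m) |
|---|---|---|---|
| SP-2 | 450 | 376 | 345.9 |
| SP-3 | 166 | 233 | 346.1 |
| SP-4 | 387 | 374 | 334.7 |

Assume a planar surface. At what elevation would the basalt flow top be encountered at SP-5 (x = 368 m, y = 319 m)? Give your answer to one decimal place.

Let the plane be z = a·x + b·y + c.
SP-3−SP-2: −284a − 143b = 0.2;  SP-4−SP-2: −63a − 2b = −11.2.
Solving gives a = 0.18979, b = −0.37832.
Then c = 345.9 − a·450 − b·376 = 402.74.
At (368, 319): z = 69.8 − 120.7 + 402.74 = 351.9 m.

351.9 m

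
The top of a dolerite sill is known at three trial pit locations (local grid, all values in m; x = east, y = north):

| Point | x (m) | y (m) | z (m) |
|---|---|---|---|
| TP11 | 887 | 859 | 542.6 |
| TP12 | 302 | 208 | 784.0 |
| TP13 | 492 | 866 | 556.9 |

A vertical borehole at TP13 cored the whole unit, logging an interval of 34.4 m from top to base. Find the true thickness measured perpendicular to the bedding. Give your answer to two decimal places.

Two edge vectors: TP11→TP12 = (-585, -651, 241.4), TP11→TP13 = (-395, 7, 14.3).
Normal n = (TP11→TP12) × (TP11→TP13) = (-10999.1, -86987.5, -261240).
So ∂z/∂x = −n_x/n_z = −0.04210 and ∂z/∂y = −n_y/n_z = −0.33298.
|∇z| = √(a²+b²) = 0.33563, so dip δ = arctan(0.33563) = 18.55°.
True thickness = vertical thickness × cos δ = 34.4 × cos 18.55° = 32.61 m.

32.61 m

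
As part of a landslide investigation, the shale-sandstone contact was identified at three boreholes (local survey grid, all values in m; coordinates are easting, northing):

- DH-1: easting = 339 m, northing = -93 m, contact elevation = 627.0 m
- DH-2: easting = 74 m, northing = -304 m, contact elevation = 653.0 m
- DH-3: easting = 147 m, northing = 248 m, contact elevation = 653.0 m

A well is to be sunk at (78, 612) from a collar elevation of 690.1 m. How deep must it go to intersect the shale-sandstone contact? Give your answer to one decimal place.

Let the plane be z = a·easting + b·northing + c.
DH-2−DH-1: −265a − 211b = 26;  DH-3−DH-1: −192a + 341b = 26.
Solving gives a = −0.10966, b = 0.01450.
Then c = 627 − a·339 − b·-93 = 665.52.
At (78, 612): z_contact = −8.55 + 8.88 + 665.52 = 665.85 m.
Depth below ground = 690.1 − 665.85 = 24.3 m.

24.3 m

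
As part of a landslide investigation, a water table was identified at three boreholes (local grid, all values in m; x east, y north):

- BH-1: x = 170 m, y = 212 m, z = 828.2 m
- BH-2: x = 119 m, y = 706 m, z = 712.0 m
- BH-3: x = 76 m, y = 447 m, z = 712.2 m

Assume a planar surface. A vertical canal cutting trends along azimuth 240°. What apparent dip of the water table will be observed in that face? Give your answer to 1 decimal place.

34.3°

Let the plane be z = a·x + b·y + c.
BH-2−BH-1: −51a + 494b = −116.2;  BH-3−BH-1: −94a + 235b = −116.
Solving gives a = 0.87071, b = −0.14533.
Unit vector along 240° is (sin 240°, cos 240°) = (-0.8660, -0.5000).
Slope in that direction = a·(-0.8660) + b·(-0.5000) = −0.68140.
Apparent dip = arctan|0.68140| = 34.3° (true dip is 41.4°, so apparent ≤ true as expected).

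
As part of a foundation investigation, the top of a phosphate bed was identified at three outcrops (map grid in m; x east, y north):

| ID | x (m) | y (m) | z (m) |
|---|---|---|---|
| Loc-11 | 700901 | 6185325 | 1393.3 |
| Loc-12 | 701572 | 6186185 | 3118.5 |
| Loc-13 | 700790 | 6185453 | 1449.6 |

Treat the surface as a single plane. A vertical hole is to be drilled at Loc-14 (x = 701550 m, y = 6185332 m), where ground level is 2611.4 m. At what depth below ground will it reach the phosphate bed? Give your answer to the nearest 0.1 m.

592.2 m

Two edge vectors: Loc-11→Loc-12 = (671, 860, 1725.2), Loc-11→Loc-13 = (-111, 128, 56.3).
Normal n = (Loc-11→Loc-12) × (Loc-11→Loc-13) = (-172407.6, -229274.5, 181348).
So ∂z/∂x = −n_x/n_z = 0.950700311 and ∂z/∂y = −n_y/n_z = 1.264279176.
Intercept c from Loc-11: 1393.3 − 666346.80 − 7819977.59 = −8484931.09.
At (701550, 6185332): z_contact = 666963.80 + 7819986.44 − 8484931.09 = 2019.15 m.
Depth below ground = 2611.4 − 2019.15 = 592.2 m.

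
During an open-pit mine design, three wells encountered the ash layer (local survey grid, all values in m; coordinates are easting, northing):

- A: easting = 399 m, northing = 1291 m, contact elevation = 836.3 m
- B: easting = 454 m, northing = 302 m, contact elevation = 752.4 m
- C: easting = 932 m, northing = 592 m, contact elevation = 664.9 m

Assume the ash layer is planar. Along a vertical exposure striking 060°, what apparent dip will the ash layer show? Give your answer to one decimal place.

9.1°

Two edge vectors: A→B = (55, -989, -83.9), A→C = (533, -699, -171.4).
Normal n = (A→B) × (A→C) = (110868.5, -35291.7, 488692).
So ∂z/∂easting = −n_x/n_z = −0.22687 and ∂z/∂northing = −n_y/n_z = 0.07222.
Unit vector along 060° is (sin 60°, cos 60°) = (0.8660, 0.5000).
Slope in that direction = a·(0.8660) + b·(0.5000) = −0.16036.
Apparent dip = arctan|0.16036| = 9.1° (true dip is 13.4°, so apparent ≤ true as expected).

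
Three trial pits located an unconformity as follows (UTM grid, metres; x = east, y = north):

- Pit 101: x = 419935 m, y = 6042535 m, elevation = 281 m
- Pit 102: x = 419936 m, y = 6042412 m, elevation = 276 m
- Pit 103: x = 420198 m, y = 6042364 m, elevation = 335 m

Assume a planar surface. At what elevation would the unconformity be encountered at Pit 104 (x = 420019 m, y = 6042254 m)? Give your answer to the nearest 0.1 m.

Two edge vectors: Pit 101→Pit 102 = (1, -123, -5), Pit 101→Pit 103 = (263, -171, 54).
Normal n = (Pit 101→Pit 102) × (Pit 101→Pit 103) = (-7497, -1369, 32178).
So ∂z/∂x = −n_x/n_z = 0.232985269 and ∂z/∂y = −n_y/n_z = 0.042544596.
Intercept c from Pit 101: 281 − 97838.67 − 257077.21 = −354634.88.
At (420019, 6042254): z = 97858.2 + 257065.3 − 354634.88 = 288.6 m.

288.6 m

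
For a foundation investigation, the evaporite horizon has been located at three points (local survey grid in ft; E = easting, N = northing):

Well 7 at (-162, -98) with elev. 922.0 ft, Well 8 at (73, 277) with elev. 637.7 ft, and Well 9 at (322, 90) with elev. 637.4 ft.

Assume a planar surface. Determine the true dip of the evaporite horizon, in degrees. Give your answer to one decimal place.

Let the plane be z = a·E + b·N + c.
Well 8−Well 7: 235a + 375b = −284.3;  Well 9−Well 7: 484a + 188b = −284.6.
Solving gives a = −0.38797, b = −0.51500.
Gradient magnitude |∇z| = √(a² + b²) = √(0.15052 + 0.26523) = 0.64479.
True dip = arctan(0.64479) = 32.8°, dipping toward NE (azimuth ≈ 037°).

32.8°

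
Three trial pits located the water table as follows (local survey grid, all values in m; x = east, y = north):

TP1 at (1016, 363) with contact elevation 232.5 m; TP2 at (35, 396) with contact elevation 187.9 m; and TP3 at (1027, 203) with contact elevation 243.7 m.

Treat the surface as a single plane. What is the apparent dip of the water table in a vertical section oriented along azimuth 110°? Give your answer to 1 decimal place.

Let the plane be z = a·x + b·y + c.
TP2−TP1: −981a + 33b = −44.6;  TP3−TP1: 11a − 160b = 11.2.
Solving gives a = 0.04321, b = −0.06703.
Unit vector along 110° is (sin 110°, cos 110°) = (0.9397, -0.3420).
Slope in that direction = a·(0.9397) + b·(-0.3420) = 0.06353.
Apparent dip = arctan|0.06353| = 3.6° (true dip is 4.6°, so apparent ≤ true as expected).

3.6°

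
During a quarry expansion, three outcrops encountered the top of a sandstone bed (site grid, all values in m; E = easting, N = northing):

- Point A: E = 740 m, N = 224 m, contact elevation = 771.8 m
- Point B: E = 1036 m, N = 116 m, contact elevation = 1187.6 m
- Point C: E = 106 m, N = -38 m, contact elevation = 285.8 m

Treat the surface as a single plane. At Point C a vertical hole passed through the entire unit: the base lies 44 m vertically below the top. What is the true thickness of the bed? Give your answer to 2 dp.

Two edge vectors: Point A→Point B = (296, -108, 415.8), Point A→Point C = (-634, -262, -486).
Normal n = (Point A→Point B) × (Point A→Point C) = (161427.6, -119761.2, -146024).
So ∂z/∂E = −n_x/n_z = 1.10549 and ∂z/∂N = −n_y/n_z = −0.82015.
|∇z| = √(a²+b²) = 1.37650, so dip δ = arctan(1.37650) = 54.00°.
True thickness = vertical thickness × cos δ = 44 × cos 54.00° = 25.86 m.

25.86 m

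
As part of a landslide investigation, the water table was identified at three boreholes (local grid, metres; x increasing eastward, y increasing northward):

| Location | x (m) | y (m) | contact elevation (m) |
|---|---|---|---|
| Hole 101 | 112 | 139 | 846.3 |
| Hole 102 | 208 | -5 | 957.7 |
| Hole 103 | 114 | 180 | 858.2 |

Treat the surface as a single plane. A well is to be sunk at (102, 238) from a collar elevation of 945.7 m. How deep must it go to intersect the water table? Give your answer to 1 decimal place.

92.7 m

Let the plane be z = a·x + b·y + c.
Hole 102−Hole 101: 96a − 144b = 111.4;  Hole 103−Hole 101: 2a + 41b = 11.9.
Solving gives a = 1.48698, b = 0.21771.
Then c = 846.3 − a·112 − b·139 = 649.50.
At (102, 238): z_contact = 151.67 + 51.81 + 649.50 = 852.98 m.
Depth below ground = 945.7 − 852.98 = 92.7 m.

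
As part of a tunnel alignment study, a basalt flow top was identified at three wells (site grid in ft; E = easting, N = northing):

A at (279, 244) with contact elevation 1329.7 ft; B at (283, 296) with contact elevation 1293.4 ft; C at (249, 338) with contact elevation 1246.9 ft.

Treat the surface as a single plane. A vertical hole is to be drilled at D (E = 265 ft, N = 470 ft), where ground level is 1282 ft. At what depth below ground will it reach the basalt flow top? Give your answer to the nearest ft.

Two edge vectors: A→B = (4, 52, -36.3), A→C = (-30, 94, -82.8).
Normal n = (A→B) × (A→C) = (-893.4, 1420.2, 1936).
So ∂z/∂E = −n_x/n_z = 0.46147 and ∂z/∂N = −n_y/n_z = −0.73357.
Intercept c from A: 1329.7 − 128.75 + 178.99 = 1379.94.
At (265, 470): z_contact = 122.3 − 344.8 + 1379.94 = 1157.5 ft.
Depth below ground = 1282 − 1157.5 = 125 ft.

125 ft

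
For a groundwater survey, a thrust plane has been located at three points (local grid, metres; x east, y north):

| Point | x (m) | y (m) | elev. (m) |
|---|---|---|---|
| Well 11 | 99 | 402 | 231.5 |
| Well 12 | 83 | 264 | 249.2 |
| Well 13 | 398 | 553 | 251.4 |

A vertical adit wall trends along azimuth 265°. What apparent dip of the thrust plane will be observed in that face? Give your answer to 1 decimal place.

Two edge vectors: Well 11→Well 12 = (-16, -138, 17.7), Well 11→Well 13 = (299, 151, 19.9).
Normal n = (Well 11→Well 12) × (Well 11→Well 13) = (-5418.9, 5610.7, 38846).
So ∂z/∂x = −n_x/n_z = 0.13950 and ∂z/∂y = −n_y/n_z = −0.14443.
Unit vector along 265° is (sin 265°, cos 265°) = (-0.9962, -0.0872).
Slope in that direction = a·(-0.9962) + b·(-0.0872) = −0.12638.
Apparent dip = arctan|0.12638| = 7.2° (true dip is 11.4°, so apparent ≤ true as expected).

7.2°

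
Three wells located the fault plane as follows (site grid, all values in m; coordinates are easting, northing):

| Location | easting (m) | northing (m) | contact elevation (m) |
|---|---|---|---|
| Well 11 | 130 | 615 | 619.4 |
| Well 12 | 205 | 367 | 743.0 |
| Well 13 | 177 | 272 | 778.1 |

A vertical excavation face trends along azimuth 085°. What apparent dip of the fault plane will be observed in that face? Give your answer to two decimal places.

10.05°

Let the plane be z = a·easting + b·northing + c.
Well 12−Well 11: 75a − 248b = 123.6;  Well 13−Well 11: 47a − 343b = 158.7.
Solving gives a = 0.21588, b = −0.43310.
Unit vector along 085° is (sin 85°, cos 85°) = (0.9962, 0.0872).
Slope in that direction = a·(0.9962) + b·(0.0872) = 0.17731.
Apparent dip = arctan|0.17731| = 10.05° (true dip is 25.8°, so apparent ≤ true as expected).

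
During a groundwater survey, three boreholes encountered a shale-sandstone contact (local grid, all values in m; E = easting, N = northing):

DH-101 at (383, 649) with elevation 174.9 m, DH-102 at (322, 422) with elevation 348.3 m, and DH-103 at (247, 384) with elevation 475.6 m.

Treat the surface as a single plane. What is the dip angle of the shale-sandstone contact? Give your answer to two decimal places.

Two edge vectors: DH-101→DH-102 = (-61, -227, 173.4), DH-101→DH-103 = (-136, -265, 300.7).
Normal n = (DH-101→DH-102) × (DH-101→DH-103) = (-22307.9, -5239.7, -14707).
So ∂z/∂E = −n_x/n_z = −1.51682 and ∂z/∂N = −n_y/n_z = −0.35627.
Gradient magnitude |∇z| = √(a² + b²) = √(2.30075 + 0.12693) = 1.55810.
True dip = arctan(1.55810) = 57.31°, dipping toward ENE (azimuth ≈ 077°).

57.31°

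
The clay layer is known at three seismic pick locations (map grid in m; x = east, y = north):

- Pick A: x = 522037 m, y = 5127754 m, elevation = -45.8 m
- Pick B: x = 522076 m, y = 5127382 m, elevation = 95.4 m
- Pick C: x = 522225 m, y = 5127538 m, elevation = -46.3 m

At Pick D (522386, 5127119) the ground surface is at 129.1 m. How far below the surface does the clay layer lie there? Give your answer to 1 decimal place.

74.8 m

Let the plane be z = a·x + b·y + c.
Pick B−Pick A: 39a − 372b = 141.2;  Pick C−Pick A: 188a − 216b = −0.5.
Solving gives a = −0.498849005, b = −0.431868578.
Then c = -45.8 − a·522037 − b·5127754 = 2474887.67.
At (522386, 5127119): z_contact = −260591.74 − 2214241.59 + 2474887.67 = 54.34 m.
Depth below ground = 129.1 − 54.34 = 74.8 m.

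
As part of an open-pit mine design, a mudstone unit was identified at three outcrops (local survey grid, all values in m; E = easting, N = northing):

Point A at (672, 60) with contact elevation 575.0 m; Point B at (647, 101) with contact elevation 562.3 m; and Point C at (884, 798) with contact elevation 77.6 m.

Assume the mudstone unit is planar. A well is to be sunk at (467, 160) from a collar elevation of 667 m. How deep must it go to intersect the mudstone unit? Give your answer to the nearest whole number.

64 m

Two edge vectors: Point A→Point B = (-25, 41, -12.7), Point A→Point C = (212, 738, -497.4).
Normal n = (Point A→Point B) × (Point A→Point C) = (-11020.8, -15127.4, -27142).
So ∂z/∂E = −n_x/n_z = −0.40604 and ∂z/∂N = −n_y/n_z = −0.55734.
Intercept c from Point A: 575 + 272.86 + 33.44 = 881.30.
At (467, 160): z_contact = −189.6 − 89.2 + 881.30 = 602.5 m.
Depth below ground = 667 − 602.5 = 64 m.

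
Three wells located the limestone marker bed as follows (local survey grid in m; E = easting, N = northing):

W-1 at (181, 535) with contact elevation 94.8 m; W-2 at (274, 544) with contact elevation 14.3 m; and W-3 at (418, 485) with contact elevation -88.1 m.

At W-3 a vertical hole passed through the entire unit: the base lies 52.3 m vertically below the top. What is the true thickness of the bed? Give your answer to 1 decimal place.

39.1 m

Two edge vectors: W-1→W-2 = (93, 9, -80.5), W-1→W-3 = (237, -50, -182.9).
Normal n = (W-1→W-2) × (W-1→W-3) = (-5671.1, -2068.8, -6783).
So ∂z/∂E = −n_x/n_z = −0.83608 and ∂z/∂N = −n_y/n_z = −0.30500.
|∇z| = √(a²+b²) = 0.88997, so dip δ = arctan(0.88997) = 41.67°.
True thickness = vertical thickness × cos δ = 52.3 × cos 41.67° = 39.1 m.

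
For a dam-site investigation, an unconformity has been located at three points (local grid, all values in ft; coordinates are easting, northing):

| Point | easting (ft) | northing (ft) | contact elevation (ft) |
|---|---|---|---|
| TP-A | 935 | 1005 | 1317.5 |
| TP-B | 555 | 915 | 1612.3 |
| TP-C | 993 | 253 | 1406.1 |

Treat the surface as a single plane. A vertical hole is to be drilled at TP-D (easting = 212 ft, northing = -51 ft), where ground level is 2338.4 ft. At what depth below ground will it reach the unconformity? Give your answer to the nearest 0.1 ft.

305.6 ft

Two edge vectors: TP-A→TP-B = (-380, -90, 294.8), TP-A→TP-C = (58, -752, 88.6).
Normal n = (TP-A→TP-B) × (TP-A→TP-C) = (213715.6, 50766.4, 290980).
So ∂z/∂easting = −n_x/n_z = −0.734468 and ∂z/∂northing = −n_y/n_z = −0.174467.
Intercept c from TP-A: 1317.5 + 686.73 + 175.34 = 2179.57.
At (212, -51): z_contact = −155.71 + 8.90 + 2179.57 = 2032.76 ft.
Depth below ground = 2338.4 − 2032.76 = 305.6 ft.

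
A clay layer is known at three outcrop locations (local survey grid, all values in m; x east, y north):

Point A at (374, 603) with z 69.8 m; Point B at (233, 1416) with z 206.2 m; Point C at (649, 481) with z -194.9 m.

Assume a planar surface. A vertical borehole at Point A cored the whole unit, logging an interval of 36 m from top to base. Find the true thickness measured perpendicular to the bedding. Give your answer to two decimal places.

Let the plane be z = a·x + b·y + c.
Point B−Point A: −141a + 813b = 136.4;  Point C−Point A: 275a − 122b = −264.7.
Solving gives a = −0.96214, b = 0.00091.
|∇z| = √(a²+b²) = 0.96214, so dip δ = arctan(0.96214) = 43.89°.
True thickness = vertical thickness × cos δ = 36 × cos 43.89° = 25.94 m.

25.94 m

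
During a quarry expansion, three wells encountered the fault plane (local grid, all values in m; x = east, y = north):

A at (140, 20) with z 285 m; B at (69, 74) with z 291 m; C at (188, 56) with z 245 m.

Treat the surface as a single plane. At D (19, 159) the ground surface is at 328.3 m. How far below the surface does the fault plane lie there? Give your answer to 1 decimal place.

Let the plane be z = a·x + b·y + c.
B−A: −71a + 54b = 6;  C−A: 48a + 36b = −40.
Solving gives a = −0.46154, b = −0.49573.
Then c = 285 − a·140 − b·20 = 359.53.
At (19, 159): z_contact = −8.77 − 78.82 + 359.53 = 271.94 m.
Depth below ground = 328.3 − 271.94 = 56.4 m.

56.4 m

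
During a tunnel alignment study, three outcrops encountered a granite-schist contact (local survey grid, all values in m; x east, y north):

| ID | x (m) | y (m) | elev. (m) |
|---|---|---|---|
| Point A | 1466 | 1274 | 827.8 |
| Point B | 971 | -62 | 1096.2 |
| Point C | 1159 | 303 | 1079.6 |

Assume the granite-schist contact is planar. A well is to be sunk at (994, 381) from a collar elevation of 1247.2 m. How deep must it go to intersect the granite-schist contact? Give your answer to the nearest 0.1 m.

Two edge vectors: Point A→Point B = (-495, -1336, 268.4), Point A→Point C = (-307, -971, 251.8).
Normal n = (Point A→Point B) × (Point A→Point C) = (-75788.4, 42242.2, 70493).
So ∂z/∂x = −n_x/n_z = 1.075120 and ∂z/∂y = −n_y/n_z = −0.599240.
Intercept c from Point A: 827.8 − 1576.13 + 763.43 = 15.11.
At (994, 381): z_contact = 1068.67 − 228.31 + 15.11 = 855.46 m.
Depth below ground = 1247.2 − 855.46 = 391.7 m.

391.7 m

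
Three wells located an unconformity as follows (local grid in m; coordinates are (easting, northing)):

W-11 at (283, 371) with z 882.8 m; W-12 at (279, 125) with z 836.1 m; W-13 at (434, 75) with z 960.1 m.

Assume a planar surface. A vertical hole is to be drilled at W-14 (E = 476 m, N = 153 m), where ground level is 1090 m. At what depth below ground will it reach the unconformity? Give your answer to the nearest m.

Two edge vectors: W-11→W-12 = (-4, -246, -46.7), W-11→W-13 = (151, -296, 77.3).
Normal n = (W-11→W-12) × (W-11→W-13) = (-32839, -6742.5, 38330).
So ∂z/∂E = −n_x/n_z = 0.85674 and ∂z/∂N = −n_y/n_z = 0.17591.
Intercept c from W-11: 882.8 − 242.46 − 65.26 = 575.08.
At (476, 153): z_contact = 407.8 + 26.9 + 575.08 = 1009.8 m.
Depth below ground = 1090 − 1009.8 = 80 m.

80 m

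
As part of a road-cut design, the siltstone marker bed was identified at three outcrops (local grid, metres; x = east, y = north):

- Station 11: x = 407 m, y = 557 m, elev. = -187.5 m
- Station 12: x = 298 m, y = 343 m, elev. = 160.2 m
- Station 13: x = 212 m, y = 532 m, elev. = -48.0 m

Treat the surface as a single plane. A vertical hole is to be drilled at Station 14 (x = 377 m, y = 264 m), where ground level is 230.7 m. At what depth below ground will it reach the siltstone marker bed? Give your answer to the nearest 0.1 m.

Let the plane be z = a·x + b·y + c.
Station 12−Station 11: −109a − 214b = 347.7;  Station 13−Station 11: −195a − 25b = 139.5.
Solving gives a = −0.54251, b = −1.34844.
Then c = -187.5 − a·407 − b·557 = 784.38.
At (377, 264): z_contact = −204.53 − 355.99 + 784.38 = 223.87 m.
Depth below ground = 230.7 − 223.87 = 6.8 m.

6.8 m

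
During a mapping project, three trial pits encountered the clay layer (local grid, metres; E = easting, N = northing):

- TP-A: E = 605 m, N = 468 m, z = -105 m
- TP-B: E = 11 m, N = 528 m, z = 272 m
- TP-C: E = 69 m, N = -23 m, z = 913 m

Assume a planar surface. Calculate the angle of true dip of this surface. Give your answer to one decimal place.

Two edge vectors: TP-A→TP-B = (-594, 60, 377), TP-A→TP-C = (-536, -491, 1018).
Normal n = (TP-A→TP-B) × (TP-A→TP-C) = (246187, 402620, 323814).
So ∂z/∂E = −n_x/n_z = −0.76027 and ∂z/∂N = −n_y/n_z = −1.24337.
Gradient magnitude |∇z| = √(a² + b²) = √(0.57801 + 1.54596) = 1.45739.
True dip = arctan(1.45739) = 55.5°, dipping toward NNE (azimuth ≈ 031°).

55.5°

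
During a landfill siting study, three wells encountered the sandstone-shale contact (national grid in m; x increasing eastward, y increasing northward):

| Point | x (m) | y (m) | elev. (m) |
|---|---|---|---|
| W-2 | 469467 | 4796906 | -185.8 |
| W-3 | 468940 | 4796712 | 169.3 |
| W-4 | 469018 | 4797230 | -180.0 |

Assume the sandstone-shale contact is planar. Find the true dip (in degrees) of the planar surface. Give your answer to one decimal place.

Let the plane be z = a·x + b·y + c.
W-3−W-2: −527a − 194b = 355.1;  W-4−W-2: −449a + 324b = 5.8.
Solving gives a = −0.45056, b = −0.60648.
Gradient magnitude |∇z| = √(a² + b²) = √(0.20300 + 0.36782) = 0.75553.
True dip = arctan(0.75553) = 37.1°, dipping toward NE (azimuth ≈ 037°).

37.1°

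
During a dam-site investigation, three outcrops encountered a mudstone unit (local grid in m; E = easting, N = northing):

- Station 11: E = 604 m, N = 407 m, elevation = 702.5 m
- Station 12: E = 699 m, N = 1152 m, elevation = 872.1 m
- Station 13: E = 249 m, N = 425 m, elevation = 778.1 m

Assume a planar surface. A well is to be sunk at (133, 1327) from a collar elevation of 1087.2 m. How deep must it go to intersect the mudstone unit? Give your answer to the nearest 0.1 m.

57.5 m

Two edge vectors: Station 11→Station 12 = (95, 745, 169.6), Station 11→Station 13 = (-355, 18, 75.6).
Normal n = (Station 11→Station 12) × (Station 11→Station 13) = (53269.2, -67390, 266185).
So ∂z/∂E = −n_x/n_z = −0.200121 and ∂z/∂N = −n_y/n_z = 0.253170.
Intercept c from Station 11: 702.5 + 120.87 − 103.04 = 720.33.
At (133, 1327): z_contact = −26.62 + 335.96 + 720.33 = 1029.67 m.
Depth below ground = 1087.2 − 1029.67 = 57.5 m.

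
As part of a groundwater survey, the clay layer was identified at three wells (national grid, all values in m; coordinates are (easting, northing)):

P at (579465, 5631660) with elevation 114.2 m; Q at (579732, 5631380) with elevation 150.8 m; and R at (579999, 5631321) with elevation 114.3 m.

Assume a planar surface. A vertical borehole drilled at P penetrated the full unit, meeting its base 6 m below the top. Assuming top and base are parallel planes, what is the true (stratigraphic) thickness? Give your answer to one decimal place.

Two edge vectors: P→Q = (267, -280, 36.6), P→R = (534, -339, 0.1).
Normal n = (P→Q) × (P→R) = (12379.4, 19517.7, 59007).
So ∂z/∂E = −n_x/n_z = −0.20980 and ∂z/∂N = −n_y/n_z = −0.33077.
|∇z| = √(a²+b²) = 0.39169, so dip δ = arctan(0.39169) = 21.39°.
True thickness = vertical thickness × cos δ = 6 × cos 21.39° = 5.6 m.

5.6 m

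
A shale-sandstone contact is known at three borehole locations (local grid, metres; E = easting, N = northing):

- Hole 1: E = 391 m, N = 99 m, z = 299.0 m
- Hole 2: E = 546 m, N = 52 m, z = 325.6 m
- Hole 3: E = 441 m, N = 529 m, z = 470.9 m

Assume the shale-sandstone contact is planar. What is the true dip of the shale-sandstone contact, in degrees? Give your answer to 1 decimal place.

Two edge vectors: Hole 1→Hole 2 = (155, -47, 26.6), Hole 1→Hole 3 = (50, 430, 171.9).
Normal n = (Hole 1→Hole 2) × (Hole 1→Hole 3) = (-19517.3, -25314.5, 69000).
So ∂z/∂E = −n_x/n_z = 0.28286 and ∂z/∂N = −n_y/n_z = 0.36688.
Gradient magnitude |∇z| = √(a² + b²) = √(0.08001 + 0.13460) = 0.46326.
True dip = arctan(0.46326) = 24.9°, dipping toward SW (azimuth ≈ 218°).

24.9°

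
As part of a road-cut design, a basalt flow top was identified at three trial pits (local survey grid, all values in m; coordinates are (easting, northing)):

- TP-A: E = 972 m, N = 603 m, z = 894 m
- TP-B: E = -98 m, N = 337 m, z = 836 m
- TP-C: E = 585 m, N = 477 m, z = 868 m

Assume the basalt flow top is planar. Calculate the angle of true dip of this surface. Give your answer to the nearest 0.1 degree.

9.6°

Let the plane be z = a·E + b·N + c.
TP-B−TP-A: −1070a − 266b = −58;  TP-C−TP-A: −387a − 126b = −26.
Solving gives a = 0.01230, b = 0.16858.
Gradient magnitude |∇z| = √(a² + b²) = √(0.00015 + 0.02842) = 0.16903.
True dip = arctan(0.16903) = 9.6°, dipping toward S (azimuth ≈ 184°).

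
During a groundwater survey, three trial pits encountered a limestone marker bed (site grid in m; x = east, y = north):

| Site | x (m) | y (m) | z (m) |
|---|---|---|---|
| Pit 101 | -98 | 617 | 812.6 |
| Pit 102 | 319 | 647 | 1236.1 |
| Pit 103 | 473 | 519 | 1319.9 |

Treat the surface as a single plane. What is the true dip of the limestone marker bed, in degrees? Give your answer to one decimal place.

47.9°

Let the plane be z = a·x + b·y + c.
Pit 102−Pit 101: 417a + 30b = 423.5;  Pit 103−Pit 101: 571a − 98b = 507.3.
Solving gives a = 0.97803, b = 0.52201.
Gradient magnitude |∇z| = √(a² + b²) = √(0.95655 + 0.27249) = 1.10862.
True dip = arctan(1.10862) = 47.9°, dipping toward WSW (azimuth ≈ 242°).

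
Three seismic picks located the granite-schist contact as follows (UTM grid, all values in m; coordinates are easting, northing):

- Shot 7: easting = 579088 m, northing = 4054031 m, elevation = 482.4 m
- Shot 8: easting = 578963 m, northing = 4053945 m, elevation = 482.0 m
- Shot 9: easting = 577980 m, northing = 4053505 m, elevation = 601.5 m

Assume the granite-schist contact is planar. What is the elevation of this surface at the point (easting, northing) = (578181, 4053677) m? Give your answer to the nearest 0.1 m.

Let the plane be z = a·easting + b·northing + c.
Shot 8−Shot 7: −125a − 86b = −0.4;  Shot 9−Shot 7: −1108a − 526b = 119.1.
Solving gives a = −0.353883134, b = 0.519016183.
Then c = 482.4 − a·579088 − b·4054031 = −1898695.82.
At (578181, 4053677): z = −204608.5 + 2103924.0 − 1898695.82 = 619.6 m.

619.6 m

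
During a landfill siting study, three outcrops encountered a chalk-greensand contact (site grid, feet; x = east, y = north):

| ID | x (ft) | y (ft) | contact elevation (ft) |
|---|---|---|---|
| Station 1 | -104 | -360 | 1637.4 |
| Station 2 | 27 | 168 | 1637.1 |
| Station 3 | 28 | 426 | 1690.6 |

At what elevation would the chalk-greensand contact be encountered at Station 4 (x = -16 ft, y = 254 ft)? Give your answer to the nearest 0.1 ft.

Let the plane be z = a·x + b·y + c.
Station 2−Station 1: 131a + 528b = −0.3;  Station 3−Station 1: 132a + 786b = 53.2.
Solving gives a = −0.85138, b = 0.21066.
Then c = 1637.4 − a·-104 − b·-360 = 1624.70.
At (-16, 254): z = 13.6 + 53.5 + 1624.70 = 1691.8 ft.

1691.8 ft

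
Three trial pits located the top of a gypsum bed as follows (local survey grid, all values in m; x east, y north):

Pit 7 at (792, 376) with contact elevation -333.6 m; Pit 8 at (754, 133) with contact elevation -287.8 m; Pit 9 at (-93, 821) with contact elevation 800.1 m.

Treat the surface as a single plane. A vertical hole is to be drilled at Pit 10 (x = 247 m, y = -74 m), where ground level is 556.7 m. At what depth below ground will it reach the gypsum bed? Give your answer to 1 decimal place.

Two edge vectors: Pit 7→Pit 8 = (-38, -243, 45.8), Pit 7→Pit 9 = (-885, 445, 1133.7).
Normal n = (Pit 7→Pit 8) × (Pit 7→Pit 9) = (-295870.1, 2547.6, -231965).
So ∂z/∂x = −n_x/n_z = −1.27549 and ∂z/∂y = −n_y/n_z = 0.01098.
Intercept c from Pit 7: -333.6 + 1010.19 − 4.13 = 672.46.
At (247, -74): z_contact = −315.05 − 0.81 + 672.46 = 356.60 m.
Depth below ground = 556.7 − 356.60 = 200.1 m.

200.1 m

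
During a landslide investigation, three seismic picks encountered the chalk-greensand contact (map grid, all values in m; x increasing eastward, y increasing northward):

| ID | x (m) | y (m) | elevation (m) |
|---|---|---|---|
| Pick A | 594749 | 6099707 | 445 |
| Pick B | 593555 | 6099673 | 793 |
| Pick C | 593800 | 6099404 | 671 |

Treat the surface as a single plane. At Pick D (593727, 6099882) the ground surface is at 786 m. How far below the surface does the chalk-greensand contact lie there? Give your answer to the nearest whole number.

Two edge vectors: Pick A→Pick B = (-1194, -34, 348), Pick A→Pick C = (-949, -303, 226).
Normal n = (Pick A→Pick B) × (Pick A→Pick C) = (97760, -60408, 329516).
So ∂z/∂x = −n_x/n_z = −0.29667755 and ∂z/∂y = −n_y/n_z = 0.18332342.
Intercept c from Pick A: 445 + 176448.68 − 1118219.15 = −941325.47.
At (593727, 6099882): z_contact = −176145.5 + 1118251.2 − 941325.47 = 780.3 m.
Depth below ground = 786 − 780.3 = 6 m.

6 m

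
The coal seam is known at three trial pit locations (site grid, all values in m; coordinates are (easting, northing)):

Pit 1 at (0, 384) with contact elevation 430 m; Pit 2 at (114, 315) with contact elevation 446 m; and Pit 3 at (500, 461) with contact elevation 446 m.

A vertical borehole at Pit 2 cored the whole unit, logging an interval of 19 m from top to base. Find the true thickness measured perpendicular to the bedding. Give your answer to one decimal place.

Let the plane be z = a·E + b·N + c.
Pit 2−Pit 1: 114a − 69b = 16;  Pit 3−Pit 1: 500a + 77b = 16.
Solving gives a = 0.05398, b = −0.14271.
|∇z| = √(a²+b²) = 0.15257, so dip δ = arctan(0.15257) = 8.67°.
True thickness = vertical thickness × cos δ = 19 × cos 8.67° = 18.8 m.

18.8 m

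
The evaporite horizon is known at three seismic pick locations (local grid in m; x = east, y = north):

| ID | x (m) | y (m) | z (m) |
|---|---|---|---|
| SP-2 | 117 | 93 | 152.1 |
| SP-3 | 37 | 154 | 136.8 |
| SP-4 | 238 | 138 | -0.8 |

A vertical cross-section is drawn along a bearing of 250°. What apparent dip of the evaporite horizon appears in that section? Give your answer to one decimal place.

49.7°

Two edge vectors: SP-2→SP-3 = (-80, 61, -15.3), SP-2→SP-4 = (121, 45, -152.9).
Normal n = (SP-2→SP-3) × (SP-2→SP-4) = (-8638.4, -14083.3, -10981).
So ∂z/∂x = −n_x/n_z = −0.78667 and ∂z/∂y = −n_y/n_z = −1.28252.
Unit vector along 250° is (sin 250°, cos 250°) = (-0.9397, -0.3420).
Slope in that direction = a·(-0.9397) + b·(-0.3420) = 1.17787.
Apparent dip = arctan|1.17787| = 49.7° (true dip is 56.4°, so apparent ≤ true as expected).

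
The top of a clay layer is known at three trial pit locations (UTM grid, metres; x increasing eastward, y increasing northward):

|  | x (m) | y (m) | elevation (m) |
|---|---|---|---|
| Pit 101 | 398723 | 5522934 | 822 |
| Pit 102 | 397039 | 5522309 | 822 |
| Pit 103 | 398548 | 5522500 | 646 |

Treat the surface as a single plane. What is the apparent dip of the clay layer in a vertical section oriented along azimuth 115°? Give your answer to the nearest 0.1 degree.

19.9°

Two edge vectors: Pit 101→Pit 102 = (-1684, -625, 0), Pit 101→Pit 103 = (-175, -434, -176).
Normal n = (Pit 101→Pit 102) × (Pit 101→Pit 103) = (110000, -296384, 621481).
So ∂z/∂x = −n_x/n_z = −0.17700 and ∂z/∂y = −n_y/n_z = 0.47690.
Unit vector along 115° is (sin 115°, cos 115°) = (0.9063, -0.4226).
Slope in that direction = a·(0.9063) + b·(-0.4226) = −0.36196.
Apparent dip = arctan|0.36196| = 19.9° (true dip is 27.0°, so apparent ≤ true as expected).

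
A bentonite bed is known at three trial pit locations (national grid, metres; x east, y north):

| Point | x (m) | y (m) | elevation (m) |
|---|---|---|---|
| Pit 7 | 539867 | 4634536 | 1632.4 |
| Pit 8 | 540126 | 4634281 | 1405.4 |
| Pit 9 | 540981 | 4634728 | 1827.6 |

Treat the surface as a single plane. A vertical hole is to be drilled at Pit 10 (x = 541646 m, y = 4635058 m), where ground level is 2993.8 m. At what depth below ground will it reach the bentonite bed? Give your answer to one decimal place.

853.9 m

Two edge vectors: Pit 7→Pit 8 = (259, -255, -227), Pit 7→Pit 9 = (1114, 192, 195.2).
Normal n = (Pit 7→Pit 8) × (Pit 7→Pit 9) = (-6192, -303434.8, 333798).
So ∂z/∂x = −n_x/n_z = 0.018550141 and ∂z/∂y = −n_y/n_z = 0.909037202.
Intercept c from Pit 7: 1632.4 − 10014.61 − 4212965.64 = −4221347.85.
At (541646, 4635058): z_contact = 10047.61 + 4213440.16 − 4221347.85 = 2139.92 m.
Depth below ground = 2993.8 − 2139.92 = 853.9 m.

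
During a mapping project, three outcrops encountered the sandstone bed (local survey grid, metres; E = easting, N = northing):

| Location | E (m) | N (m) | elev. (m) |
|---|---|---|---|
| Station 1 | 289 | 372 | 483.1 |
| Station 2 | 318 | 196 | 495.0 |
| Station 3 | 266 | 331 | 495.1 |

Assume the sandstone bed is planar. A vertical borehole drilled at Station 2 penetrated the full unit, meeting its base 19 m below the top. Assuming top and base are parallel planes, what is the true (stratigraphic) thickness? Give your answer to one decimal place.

18.0 m

Let the plane be z = a·E + b·N + c.
Station 2−Station 1: 29a − 176b = 11.9;  Station 3−Station 1: −23a − 41b = 12.
Solving gives a = −0.31012, b = −0.11871.
|∇z| = √(a²+b²) = 0.33207, so dip δ = arctan(0.33207) = 18.37°.
True thickness = vertical thickness × cos δ = 19 × cos 18.37° = 18.0 m.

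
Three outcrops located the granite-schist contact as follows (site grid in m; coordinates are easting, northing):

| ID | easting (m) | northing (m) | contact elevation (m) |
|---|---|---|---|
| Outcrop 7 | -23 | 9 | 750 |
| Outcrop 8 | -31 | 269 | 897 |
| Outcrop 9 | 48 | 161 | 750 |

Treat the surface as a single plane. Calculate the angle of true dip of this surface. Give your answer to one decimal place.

51.4°

Let the plane be z = a·easting + b·northing + c.
Outcrop 8−Outcrop 7: −8a + 260b = 147;  Outcrop 9−Outcrop 7: 71a + 152b = 0.
Solving gives a = −1.13560, b = 0.53044.
Gradient magnitude |∇z| = √(a² + b²) = √(1.28958 + 0.28137) = 1.25338.
True dip = arctan(1.25338) = 51.4°, dipping toward ESE (azimuth ≈ 115°).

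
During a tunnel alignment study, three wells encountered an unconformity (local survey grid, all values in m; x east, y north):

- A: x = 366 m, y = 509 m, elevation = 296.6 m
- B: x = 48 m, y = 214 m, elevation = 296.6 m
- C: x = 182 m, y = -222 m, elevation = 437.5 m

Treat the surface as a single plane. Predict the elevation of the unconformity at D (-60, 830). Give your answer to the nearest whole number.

Let the plane be z = a·x + b·y + c.
B−A: −318a − 295b = 0;  C−A: −184a − 731b = 140.9.
Solving gives a = 0.23328, b = −0.25147.
Then c = 296.6 − a·366 − b·509 = 339.22.
At (-60, 830): z = −14.0 − 208.7 + 339.22 = 116.5 m.

117 m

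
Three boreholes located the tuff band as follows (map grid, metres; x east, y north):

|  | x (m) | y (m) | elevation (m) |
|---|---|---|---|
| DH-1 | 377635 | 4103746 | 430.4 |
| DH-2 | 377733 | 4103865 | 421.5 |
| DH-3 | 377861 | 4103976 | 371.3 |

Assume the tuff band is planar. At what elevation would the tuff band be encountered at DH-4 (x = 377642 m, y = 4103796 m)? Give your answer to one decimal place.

Let the plane be z = a·x + b·y + c.
DH-2−DH-1: 98a + 119b = −8.9;  DH-3−DH-1: 226a + 230b = −59.1.
Solving gives a = −1.145130914, b = 0.868259072.
Then c = 430.4 − a·377635 − b·4103746 = −3130242.78.
At (377642, 4103796): z = −432449.5 + 3563158.1 − 3130242.78 = 465.8 m.

465.8 m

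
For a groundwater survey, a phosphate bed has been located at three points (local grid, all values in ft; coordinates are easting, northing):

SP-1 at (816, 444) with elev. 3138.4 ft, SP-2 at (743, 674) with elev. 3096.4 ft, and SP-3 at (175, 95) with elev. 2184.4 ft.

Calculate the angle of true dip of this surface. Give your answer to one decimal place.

54.0°

Two edge vectors: SP-1→SP-2 = (-73, 230, -42), SP-1→SP-3 = (-641, -349, -954).
Normal n = (SP-1→SP-2) × (SP-1→SP-3) = (-234078, -42720, 172907).
So ∂z/∂easting = −n_x/n_z = 1.35378 and ∂z/∂northing = −n_y/n_z = 0.24707.
Gradient magnitude |∇z| = √(a² + b²) = √(1.83272 + 0.06104) = 1.37614.
True dip = arctan(1.37614) = 54.0°, dipping toward W (azimuth ≈ 260°).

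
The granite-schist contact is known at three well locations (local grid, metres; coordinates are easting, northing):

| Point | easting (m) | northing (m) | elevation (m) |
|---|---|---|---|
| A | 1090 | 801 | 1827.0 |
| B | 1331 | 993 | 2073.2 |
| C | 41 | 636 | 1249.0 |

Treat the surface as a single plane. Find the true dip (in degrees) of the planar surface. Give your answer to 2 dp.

Two edge vectors: A→B = (241, 192, 246.2), A→C = (-1049, -165, -578).
Normal n = (A→B) × (A→C) = (-70353, -118965.8, 161643).
So ∂z/∂easting = −n_x/n_z = 0.43524 and ∂z/∂northing = −n_y/n_z = 0.73598.
Gradient magnitude |∇z| = √(a² + b²) = √(0.18943 + 0.54166) = 0.85504.
True dip = arctan(0.85504) = 40.53°, dipping toward SSW (azimuth ≈ 211°).

40.53°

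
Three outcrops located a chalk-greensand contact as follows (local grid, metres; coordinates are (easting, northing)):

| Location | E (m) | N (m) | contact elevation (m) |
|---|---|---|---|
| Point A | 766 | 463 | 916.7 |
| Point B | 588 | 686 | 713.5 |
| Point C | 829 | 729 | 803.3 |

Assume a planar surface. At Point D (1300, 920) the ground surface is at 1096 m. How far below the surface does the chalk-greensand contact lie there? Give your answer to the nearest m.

Two edge vectors: Point A→Point B = (-178, 223, -203.2), Point A→Point C = (63, 266, -113.4).
Normal n = (Point A→Point B) × (Point A→Point C) = (28763, -32986.8, -61397).
So ∂z/∂E = −n_x/n_z = 0.46848 and ∂z/∂N = −n_y/n_z = −0.53727.
Intercept c from Point A: 916.7 − 358.85 + 248.76 = 806.60.
At (1300, 920): z_contact = 609.0 − 494.3 + 806.60 = 921.3 m.
Depth below ground = 1096 − 921.3 = 175 m.

175 m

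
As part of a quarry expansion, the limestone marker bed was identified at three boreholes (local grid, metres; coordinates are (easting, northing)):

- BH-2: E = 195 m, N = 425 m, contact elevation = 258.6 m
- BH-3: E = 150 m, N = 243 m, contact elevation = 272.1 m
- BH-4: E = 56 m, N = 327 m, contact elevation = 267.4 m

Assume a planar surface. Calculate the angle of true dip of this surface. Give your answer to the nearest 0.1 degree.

Let the plane be z = a·E + b·N + c.
BH-3−BH-2: −45a − 182b = 13.5;  BH-4−BH-2: −139a − 98b = 8.8.
Solving gives a = −0.01334, b = −0.07088.
Gradient magnitude |∇z| = √(a² + b²) = √(0.00018 + 0.00502) = 0.07212.
True dip = arctan(0.07212) = 4.1°, dipping toward N (azimuth ≈ 011°).

4.1°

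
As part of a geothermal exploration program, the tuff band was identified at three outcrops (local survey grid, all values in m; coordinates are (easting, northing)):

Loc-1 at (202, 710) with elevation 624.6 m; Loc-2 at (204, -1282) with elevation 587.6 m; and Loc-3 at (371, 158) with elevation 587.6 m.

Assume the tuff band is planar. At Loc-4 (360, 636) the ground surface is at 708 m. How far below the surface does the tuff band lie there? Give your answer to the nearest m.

110 m

Two edge vectors: Loc-1→Loc-2 = (2, -1992, -37), Loc-1→Loc-3 = (169, -552, -37).
Normal n = (Loc-1→Loc-2) × (Loc-1→Loc-3) = (53280, -6179, 335544).
So ∂z/∂E = −n_x/n_z = −0.15879 and ∂z/∂N = −n_y/n_z = 0.01841.
Intercept c from Loc-1: 624.6 + 32.07 − 13.07 = 643.60.
At (360, 636): z_contact = −57.2 + 11.7 + 643.60 = 598.1 m.
Depth below ground = 708 − 598.1 = 110 m.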